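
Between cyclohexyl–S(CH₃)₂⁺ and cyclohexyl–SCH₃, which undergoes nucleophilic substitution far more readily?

From cyclohexyl–SCH₃ the departing group would be RS⁻ (pKₐ(RSH (a thiol)) ≈ 10.5). Moderately basic; rarely leaves without activation.
From cyclohexyl–S(CH₃)₂⁺ the leaving group is SR'₂ (pKₐ(R'₂SH⁺) ≈ -7). Neutral; leaves from a sulfonium salt (R–SR'₂⁺).
(In practice cyclohexyl–S(CH₃)₂⁺ is made from cyclohexyl–SCH₃ by S-methylation with CH₃I, allowing neutral dimethyl sulfide, rather than methanethiolate, to depart.)

cyclohexyl–S(CH₃)₂⁺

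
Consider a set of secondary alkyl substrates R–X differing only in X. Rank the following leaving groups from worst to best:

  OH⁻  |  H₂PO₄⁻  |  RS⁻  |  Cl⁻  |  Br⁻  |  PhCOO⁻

OH⁻ < RS⁻ < PhCOO⁻ < H₂PO₄⁻ < Cl⁻ < Br⁻

A good leaving group is a weak base: the lower the pKₐ of its conjugate acid, the more readily it departs.
Br⁻: pKₐ(HBr) ≈ -9
Cl⁻: pKₐ(HCl) ≈ -7
H₂PO₄⁻: pKₐ(H₃PO₄) ≈ 2.1 — moderate base; biological leaving group after further activation
PhCOO⁻: pKₐ(C₆H₅COOH) ≈ 4.2
RS⁻: pKₐ(RSH (a thiol)) ≈ 10.5 — moderately basic; rarely leaves without activation
OH⁻: pKₐ(H₂O) ≈ 15.7 — strong base; essentially never leaves without prior activation
Listed from poorest to best leaving group as asked.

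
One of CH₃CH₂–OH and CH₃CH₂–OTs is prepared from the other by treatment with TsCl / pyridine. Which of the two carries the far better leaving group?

CH₃CH₂–OTs

From CH₃CH₂–OH the departing group would be OH⁻ (pKₐ(H₂O) ≈ 15.7). Strong base; essentially never leaves without prior activation.
From CH₃CH₂–OTs the leaving group is OTs⁻ (pKₐ(p-CH₃C₆H₄SO₃H (TsOH)) ≈ -2.8). Resonance-delocalised arenesulfonate.
Treatment with TsCl / pyridine works by converting the hydroxyl into a tosylate, making CH₃CH₂–OTs enormously more reactive.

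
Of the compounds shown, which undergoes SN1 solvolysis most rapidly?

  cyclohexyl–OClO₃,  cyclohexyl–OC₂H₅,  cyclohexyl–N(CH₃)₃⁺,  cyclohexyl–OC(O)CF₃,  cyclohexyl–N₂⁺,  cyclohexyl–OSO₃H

cyclohexyl–N₂⁺

Identical carbon frameworks mean the comparison reduces to leaving-group quality.
Leaving-group ability tracks the stability of the departed species; conjugate-acid pKₐ is the usual yardstick (lower pKₐ → better LG).
cyclohexyl–N₂⁺ loses N₂: no meaningful conjugate acid; N₂ departs as an exceptionally stable neutral molecule
cyclohexyl–OClO₃ loses ClO₄⁻: pKₐ(HClO₄) ≈ -10
cyclohexyl–OSO₃H loses HSO₄⁻: pKₐ(H₂SO₄) ≈ -3
cyclohexyl–OC(O)CF₃ loses CF₃COO⁻: pKₐ(CF₃COOH) ≈ 0.2
cyclohexyl–N(CH₃)₃⁺ loses NR'₃: pKₐ(R'₃NH⁺) ≈ 10.7
cyclohexyl–OC₂H₅ loses CH₃CH₂O⁻: pKₐ(CH₃CH₂OH) ≈ 16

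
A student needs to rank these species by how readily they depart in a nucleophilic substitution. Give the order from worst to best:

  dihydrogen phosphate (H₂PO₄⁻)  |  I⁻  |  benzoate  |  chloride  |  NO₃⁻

benzoate < dihydrogen phosphate (H₂PO₄⁻) < NO₃⁻ < chloride < I⁻

Leaving-group ability tracks the stability of the departed species; conjugate-acid pKₐ is the usual yardstick (lower pKₐ → better LG).
I⁻: pKₐ(HI) ≈ -10 — large, highly polarisable; very weak base
chloride: pKₐ(HCl) ≈ -7
NO₃⁻: pKₐ(HNO₃) ≈ -1.3 — resonance-delocalised over three oxygens
dihydrogen phosphate (H₂PO₄⁻): pKₐ(H₃PO₄) ≈ 2.1 — moderate base; biological leaving group after further activation
benzoate: pKₐ(C₆H₅COOH) ≈ 4.2 — aryl carboxylate
Listed from poorest to best leaving group as asked.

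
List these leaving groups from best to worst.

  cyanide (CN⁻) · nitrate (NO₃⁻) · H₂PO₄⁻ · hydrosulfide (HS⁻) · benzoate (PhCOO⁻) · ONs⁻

Leaving-group ability tracks the stability of the departed species; conjugate-acid pKₐ is the usual yardstick (lower pKₐ → better LG).
ONs⁻: pKₐ(p-O₂NC₆H₄SO₃H) ≈ -3.5
nitrate (NO₃⁻): pKₐ(HNO₃) ≈ -1.3 — resonance-delocalised over three oxygens
H₂PO₄⁻: pKₐ(H₃PO₄) ≈ 2.1 — moderate base; biological leaving group after further activation
benzoate (PhCOO⁻): pKₐ(C₆H₅COOH) ≈ 4.2 — aryl carboxylate
hydrosulfide (HS⁻): pKₐ(H₂S) ≈ 7 — larger and more polarisable than the oxygen analogue
cyanide (CN⁻): pKₐ(HCN) ≈ 9.2 — sp carbon stabilises the charge somewhat, but still a poor LG

ONs⁻ > nitrate (NO₃⁻) > H₂PO₄⁻ > benzoate (PhCOO⁻) > hydrosulfide (HS⁻) > cyanide (CN⁻)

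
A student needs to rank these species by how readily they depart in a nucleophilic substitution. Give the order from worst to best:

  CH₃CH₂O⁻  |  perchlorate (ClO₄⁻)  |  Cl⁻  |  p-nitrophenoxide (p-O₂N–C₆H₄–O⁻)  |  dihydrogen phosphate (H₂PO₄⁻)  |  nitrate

CH₃CH₂O⁻ < p-nitrophenoxide (p-O₂N–C₆H₄–O⁻) < dihydrogen phosphate (H₂PO₄⁻) < nitrate < Cl⁻ < perchlorate (ClO₄⁻)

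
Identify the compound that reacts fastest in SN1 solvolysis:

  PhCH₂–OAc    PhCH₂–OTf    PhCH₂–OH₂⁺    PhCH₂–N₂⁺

PhCH₂–N₂⁺

With the same alkyl group throughout, only the leaving group differentiates the rates.
Leaving-group ability tracks the stability of the departed species; conjugate-acid pKₐ is the usual yardstick (lower pKₐ → better LG).
PhCH₂–N₂⁺ loses N₂: no meaningful conjugate acid; N₂ departs as an exceptionally stable neutral molecule
PhCH₂–OTf loses OTf⁻: pKₐ(CF₃SO₃H (triflic acid)) ≈ -14
PhCH₂–OH₂⁺ loses H₂O: pKₐ(H₃O⁺) ≈ -1.7
PhCH₂–OAc loses AcO⁻: pKₐ(CH₃COOH) ≈ 4.8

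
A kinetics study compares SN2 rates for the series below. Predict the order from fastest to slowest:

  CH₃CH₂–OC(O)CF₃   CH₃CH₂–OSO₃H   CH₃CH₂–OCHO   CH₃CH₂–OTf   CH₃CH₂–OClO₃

Identical carbon frameworks mean the comparison reduces to leaving-group quality.
Rank by basicity of the departing species: weakest base leaves most easily.
CH₃CH₂–OTf loses OTf⁻: pKₐ(CF₃SO₃H (triflic acid)) ≈ -14
CH₃CH₂–OClO₃ loses ClO₄⁻: pKₐ(HClO₄) ≈ -10
CH₃CH₂–OSO₃H loses HSO₄⁻: pKₐ(H₂SO₄) ≈ -3
CH₃CH₂–OC(O)CF₃ loses CF₃COO⁻: pKₐ(CF₃COOH) ≈ 0.2
CH₃CH₂–OCHO loses HCOO⁻: pKₐ(HCOOH) ≈ 3.8

CH₃CH₂–OTf > CH₃CH₂–OClO₃ > CH₃CH₂–OSO₃H > CH₃CH₂–OC(O)CF₃ > CH₃CH₂–OCHO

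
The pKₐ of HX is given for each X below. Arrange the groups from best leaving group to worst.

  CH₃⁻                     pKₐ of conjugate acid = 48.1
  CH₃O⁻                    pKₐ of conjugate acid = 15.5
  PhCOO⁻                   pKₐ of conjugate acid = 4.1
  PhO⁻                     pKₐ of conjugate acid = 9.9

PhCOO⁻ > PhO⁻ > CH₃O⁻ > CH₃⁻

Lower conjugate-acid pKₐ ⇒ weaker base ⇒ better leaving group.
Sorting by the given values: PhCOO⁻ (4.1), PhO⁻ (9.9), CH₃O⁻ (15.5), CH₃⁻ (48.1).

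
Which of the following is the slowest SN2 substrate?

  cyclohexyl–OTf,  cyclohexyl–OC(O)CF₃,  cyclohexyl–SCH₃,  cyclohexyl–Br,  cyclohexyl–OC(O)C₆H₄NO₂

cyclohexyl–SCH₃

The skeletons are identical, so relative rate is governed entirely by leaving-group ability.
Rank by basicity of the departing species: weakest base leaves most easily.
cyclohexyl–OTf loses OTf⁻: pKₐ(CF₃SO₃H (triflic acid)) ≈ -14
cyclohexyl–Br loses Br⁻: pKₐ(HBr) ≈ -9
cyclohexyl–OC(O)CF₃ loses CF₃COO⁻: pKₐ(CF₃COOH) ≈ 0.2
cyclohexyl–OC(O)C₆H₄NO₂ loses p-O₂N–C₆H₄–COO⁻: pKₐ(p-nitrobenzoic acid) ≈ 3.4
cyclohexyl–SCH₃ loses RS⁻: pKₐ(RSH (a thiol)) ≈ 10.5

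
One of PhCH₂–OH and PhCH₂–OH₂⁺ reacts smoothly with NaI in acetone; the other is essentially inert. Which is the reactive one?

PhCH₂–OH₂⁺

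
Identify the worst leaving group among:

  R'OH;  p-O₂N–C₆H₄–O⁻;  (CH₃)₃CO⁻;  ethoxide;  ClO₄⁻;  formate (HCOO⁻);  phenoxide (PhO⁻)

ClO₄⁻: pKₐ(HClO₄) ≈ -10
R'OH: pKₐ(R'OH₂⁺) ≈ -2.4
formate (HCOO⁻): pKₐ(HCOOH) ≈ 3.8
p-O₂N–C₆H₄–O⁻: pKₐ(p-nitrophenol) ≈ 7.2
phenoxide (PhO⁻): pKₐ(C₆H₅OH (phenol)) ≈ 10
ethoxide: pKₐ(CH₃CH₂OH) ≈ 16
(CH₃)₃CO⁻: pKₐ(t-BuOH) ≈ 18

(CH₃)₃CO⁻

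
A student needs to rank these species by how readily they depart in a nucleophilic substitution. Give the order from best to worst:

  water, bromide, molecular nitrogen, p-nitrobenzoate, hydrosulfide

A good leaving group is a weak base: the lower the pKₐ of its conjugate acid, the more readily it departs.
molecular nitrogen: no meaningful conjugate acid; N₂ departs as an exceptionally stable neutral molecule
bromide: pKₐ(HBr) ≈ -9
water: pKₐ(H₃O⁺) ≈ -1.7
p-nitrobenzoate: pKₐ(p-nitrobenzoic acid) ≈ 3.4
hydrosulfide: pKₐ(H₂S) ≈ 7

molecular nitrogen > bromide > water > p-nitrobenzoate > hydrosulfide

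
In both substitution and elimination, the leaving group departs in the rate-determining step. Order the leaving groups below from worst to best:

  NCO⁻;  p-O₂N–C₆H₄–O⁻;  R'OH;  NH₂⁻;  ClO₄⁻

NH₂⁻ < p-O₂N–C₆H₄–O⁻ < NCO⁻ < R'OH < ClO₄⁻

Rank by basicity of the departing species: weakest base leaves most easily.
ClO₄⁻: pKₐ(HClO₄) ≈ -10 — extremely weak base; rarely used for safety reasons
R'OH: pKₐ(R'OH₂⁺) ≈ -2.4 — neutral; leaves from a protonated ether (an oxonium ion, R–O(H)R'⁺)
NCO⁻: pKₐ(HOCN) ≈ 3.5
p-O₂N–C₆H₄–O⁻: pKₐ(p-nitrophenol) ≈ 7.2 — nitro group delocalises the charge; the classic chromogenic LG
NH₂⁻: pKₐ(NH₃) ≈ 38 — extremely strong base; never a leaving group
Reversing gives the worst-to-best order requested.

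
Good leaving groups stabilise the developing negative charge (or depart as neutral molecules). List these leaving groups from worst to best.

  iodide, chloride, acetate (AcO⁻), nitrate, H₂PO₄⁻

Leaving-group ability tracks the stability of the departed species; conjugate-acid pKₐ is the usual yardstick (lower pKₐ → better LG).
iodide: pKₐ(HI) ≈ -10
chloride: pKₐ(HCl) ≈ -7 — moderately weak base
nitrate: pKₐ(HNO₃) ≈ -1.3 — resonance-delocalised over three oxygens
H₂PO₄⁻: pKₐ(H₃PO₄) ≈ 2.1 — moderate base; biological leaving group after further activation
acetate (AcO⁻): pKₐ(CH₃COOH) ≈ 4.8 — resonance-stabilised but still a weak base
The question asks for worst first, so the sequence is read in increasing leaving-group ability.

acetate (AcO⁻) < H₂PO₄⁻ < nitrate < chloride < iodide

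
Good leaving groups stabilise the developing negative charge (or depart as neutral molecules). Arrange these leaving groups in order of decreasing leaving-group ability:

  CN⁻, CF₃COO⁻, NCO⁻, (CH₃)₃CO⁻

A good leaving group is a weak base: the lower the pKₐ of its conjugate acid, the more readily it departs.
CF₃COO⁻: pKₐ(CF₃COOH) ≈ 0.2
NCO⁻: pKₐ(HOCN) ≈ 3.5 — resonance between N and O
CN⁻: pKₐ(HCN) ≈ 9.2
(CH₃)₃CO⁻: pKₐ(t-BuOH) ≈ 18

CF₃COO⁻ > NCO⁻ > CN⁻ > (CH₃)₃CO⁻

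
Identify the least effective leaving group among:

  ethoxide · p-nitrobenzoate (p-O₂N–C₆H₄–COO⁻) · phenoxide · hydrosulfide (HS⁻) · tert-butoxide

tert-butoxide

The more stable X⁻ (or X) is on its own — i.e. the weaker a base it is — the better a leaving group it makes.
p-nitrobenzoate (p-O₂N–C₆H₄–COO⁻): pKₐ(p-nitrobenzoic acid) ≈ 3.4
hydrosulfide (HS⁻): pKₐ(H₂S) ≈ 7
phenoxide: pKₐ(C₆H₅OH (phenol)) ≈ 10
ethoxide: pKₐ(CH₃CH₂OH) ≈ 16
tert-butoxide: pKₐ(t-BuOH) ≈ 18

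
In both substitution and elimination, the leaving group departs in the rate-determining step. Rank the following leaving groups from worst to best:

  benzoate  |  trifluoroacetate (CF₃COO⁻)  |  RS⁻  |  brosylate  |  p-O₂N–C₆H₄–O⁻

brosylate: pKₐ(p-BrC₆H₄SO₃H) ≈ -2.8
trifluoroacetate (CF₃COO⁻): pKₐ(CF₃COOH) ≈ 0.2 — strongly electron-withdrawing CF₃ stabilises the carboxylate
benzoate: pKₐ(C₆H₅COOH) ≈ 4.2
p-O₂N–C₆H₄–O⁻: pKₐ(p-nitrophenol) ≈ 7.2 — nitro group delocalises the charge; the classic chromogenic LG
RS⁻: pKₐ(RSH (a thiol)) ≈ 10.5 — moderately basic; rarely leaves without activation
The question asks for worst first, so the sequence is read in increasing leaving-group ability.

RS⁻ < p-O₂N–C₆H₄–O⁻ < benzoate < trifluoroacetate (CF₃COO⁻) < brosylate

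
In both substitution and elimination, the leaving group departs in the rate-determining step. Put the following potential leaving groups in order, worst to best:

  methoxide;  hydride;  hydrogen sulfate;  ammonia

hydride < methoxide < ammonia < hydrogen sulfate

Rank by basicity of the departing species: weakest base leaves most easily.
hydrogen sulfate: pKₐ(H₂SO₄) ≈ -3
ammonia: pKₐ(NH₄⁺) ≈ 9.2
methoxide: pKₐ(CH₃OH) ≈ 15.5
hydride: pKₐ(H₂) ≈ 36 — extremely strong base; leaves only in special hydride-transfer contexts
Reversing gives the worst-to-best order requested.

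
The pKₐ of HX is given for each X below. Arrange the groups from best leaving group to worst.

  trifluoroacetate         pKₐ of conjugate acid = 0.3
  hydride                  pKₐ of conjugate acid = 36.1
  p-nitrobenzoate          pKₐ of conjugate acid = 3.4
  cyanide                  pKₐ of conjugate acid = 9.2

trifluoroacetate > p-nitrobenzoate > cyanide > hydride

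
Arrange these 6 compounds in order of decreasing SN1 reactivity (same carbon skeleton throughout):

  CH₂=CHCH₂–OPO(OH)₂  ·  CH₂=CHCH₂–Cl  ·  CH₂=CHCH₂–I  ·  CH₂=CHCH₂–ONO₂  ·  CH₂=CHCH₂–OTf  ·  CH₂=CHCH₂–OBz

With the same alkyl group throughout, only the leaving group differentiates the rates.
Rank by basicity of the departing species: weakest base leaves most easily.
CH₂=CHCH₂–OTf loses OTf⁻: pKₐ(CF₃SO₃H (triflic acid)) ≈ -14
CH₂=CHCH₂–I loses I⁻: pKₐ(HI) ≈ -10
CH₂=CHCH₂–Cl loses Cl⁻: pKₐ(HCl) ≈ -7
CH₂=CHCH₂–ONO₂ loses NO₃⁻: pKₐ(HNO₃) ≈ -1.3
CH₂=CHCH₂–OPO(OH)₂ loses H₂PO₄⁻: pKₐ(H₃PO₄) ≈ 2.1
CH₂=CHCH₂–OBz loses PhCOO⁻: pKₐ(C₆H₅COOH) ≈ 4.2

CH₂=CHCH₂–OTf > CH₂=CHCH₂–I > CH₂=CHCH₂–Cl > CH₂=CHCH₂–ONO₂ > CH₂=CHCH₂–OPO(OH)₂ > CH₂=CHCH₂–OBz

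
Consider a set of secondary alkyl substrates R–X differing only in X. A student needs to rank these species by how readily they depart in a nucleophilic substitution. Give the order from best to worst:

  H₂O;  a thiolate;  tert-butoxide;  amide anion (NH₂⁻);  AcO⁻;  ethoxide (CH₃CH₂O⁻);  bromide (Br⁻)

bromide (Br⁻) > H₂O > AcO⁻ > a thiolate > ethoxide (CH₃CH₂O⁻) > tert-butoxide > amide anion (NH₂⁻)

bromide (Br⁻): pKₐ(HBr) ≈ -9 — weak base; good leaving group
H₂O: pKₐ(H₃O⁺) ≈ -1.7 — neutral; leaves from a protonated alcohol (R–OH₂⁺)
AcO⁻: pKₐ(CH₃COOH) ≈ 4.8 — resonance-stabilised but still a weak base
a thiolate: pKₐ(RSH (a thiol)) ≈ 10.5 — moderately basic; rarely leaves without activation
ethoxide (CH₃CH₂O⁻): pKₐ(CH₃CH₂OH) ≈ 16 — strong base; alkoxides do not leave unassisted
tert-butoxide: pKₐ(t-BuOH) ≈ 18 — bulky, strongly basic alkoxide
amide anion (NH₂⁻): pKₐ(NH₃) ≈ 38 — extremely strong base; never a leaving group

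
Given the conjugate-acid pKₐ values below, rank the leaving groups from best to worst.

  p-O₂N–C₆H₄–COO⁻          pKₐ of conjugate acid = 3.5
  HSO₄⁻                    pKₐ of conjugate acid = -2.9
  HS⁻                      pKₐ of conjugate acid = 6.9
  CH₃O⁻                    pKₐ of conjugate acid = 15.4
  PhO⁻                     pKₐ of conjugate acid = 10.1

Lower conjugate-acid pKₐ ⇒ weaker base ⇒ better leaving group.
Sorting by the given values: HSO₄⁻ (-2.9), p-O₂N–C₆H₄–COO⁻ (3.5), HS⁻ (6.9), PhO⁻ (10.1), CH₃O⁻ (15.4).

HSO₄⁻ > p-O₂N–C₆H₄–COO⁻ > HS⁻ > PhO⁻ > CH₃O⁻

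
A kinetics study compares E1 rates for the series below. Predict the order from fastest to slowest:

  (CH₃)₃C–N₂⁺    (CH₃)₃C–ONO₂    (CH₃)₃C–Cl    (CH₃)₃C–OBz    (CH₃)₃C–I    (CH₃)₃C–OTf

(CH₃)₃C–N₂⁺ > (CH₃)₃C–OTf > (CH₃)₃C–I > (CH₃)₃C–Cl > (CH₃)₃C–ONO₂ > (CH₃)₃C–OBz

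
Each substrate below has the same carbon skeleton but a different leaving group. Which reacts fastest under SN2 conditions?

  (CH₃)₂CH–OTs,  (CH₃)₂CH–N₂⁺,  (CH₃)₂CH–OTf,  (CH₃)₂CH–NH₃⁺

Same R in every case — rank the leaving groups.
Rank by basicity of the departing species: weakest base leaves most easily.
(CH₃)₂CH–N₂⁺ loses N₂: no meaningful conjugate acid; N₂ departs as an exceptionally stable neutral molecule
(CH₃)₂CH–OTf loses OTf⁻: pKₐ(CF₃SO₃H (triflic acid)) ≈ -14
(CH₃)₂CH–OTs loses OTs⁻: pKₐ(p-CH₃C₆H₄SO₃H (TsOH)) ≈ -2.8
(CH₃)₂CH–NH₃⁺ loses NH₃: pKₐ(NH₄⁺) ≈ 9.2

(CH₃)₂CH–N₂⁺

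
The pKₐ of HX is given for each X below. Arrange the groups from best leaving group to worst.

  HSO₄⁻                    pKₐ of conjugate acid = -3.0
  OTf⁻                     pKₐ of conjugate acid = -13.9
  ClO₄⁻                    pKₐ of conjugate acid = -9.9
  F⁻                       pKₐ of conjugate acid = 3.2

Lower conjugate-acid pKₐ ⇒ weaker base ⇒ better leaving group.
Sorting by the given values: OTf⁻ (-13.9), ClO₄⁻ (-9.9), HSO₄⁻ (-3.0), F⁻ (3.2).

OTf⁻ > ClO₄⁻ > HSO₄⁻ > F⁻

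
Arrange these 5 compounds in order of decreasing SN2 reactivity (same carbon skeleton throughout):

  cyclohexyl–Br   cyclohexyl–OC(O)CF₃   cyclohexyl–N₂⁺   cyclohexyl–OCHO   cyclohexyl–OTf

Identical carbon frameworks mean the comparison reduces to leaving-group quality.
Leaving-group ability tracks the stability of the departed species; conjugate-acid pKₐ is the usual yardstick (lower pKₐ → better LG).
cyclohexyl–N₂⁺ loses N₂: no meaningful conjugate acid; N₂ departs as an exceptionally stable neutral molecule
cyclohexyl–OTf loses OTf⁻: pKₐ(CF₃SO₃H (triflic acid)) ≈ -14
cyclohexyl–Br loses Br⁻: pKₐ(HBr) ≈ -9
cyclohexyl–OC(O)CF₃ loses CF₃COO⁻: pKₐ(CF₃COOH) ≈ 0.2
cyclohexyl–OCHO loses HCOO⁻: pKₐ(HCOOH) ≈ 3.8

cyclohexyl–N₂⁺ > cyclohexyl–OTf > cyclohexyl–Br > cyclohexyl–OC(O)CF₃ > cyclohexyl–OCHO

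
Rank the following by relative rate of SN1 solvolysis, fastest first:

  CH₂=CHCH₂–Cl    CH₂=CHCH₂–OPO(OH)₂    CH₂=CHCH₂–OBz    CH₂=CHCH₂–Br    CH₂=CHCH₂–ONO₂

CH₂=CHCH₂–Br > CH₂=CHCH₂–Cl > CH₂=CHCH₂–ONO₂ > CH₂=CHCH₂–OPO(OH)₂ > CH₂=CHCH₂–OBz

The skeletons are identical, so relative rate is governed entirely by leaving-group ability.
Leaving-group ability tracks the stability of the departed species; conjugate-acid pKₐ is the usual yardstick (lower pKₐ → better LG).
CH₂=CHCH₂–Br loses Br⁻: pKₐ(HBr) ≈ -9
CH₂=CHCH₂–Cl loses Cl⁻: pKₐ(HCl) ≈ -7
CH₂=CHCH₂–ONO₂ loses NO₃⁻: pKₐ(HNO₃) ≈ -1.3
CH₂=CHCH₂–OPO(OH)₂ loses H₂PO₄⁻: pKₐ(H₃PO₄) ≈ 2.1
CH₂=CHCH₂–OBz loses PhCOO⁻: pKₐ(C₆H₅COOH) ≈ 4.2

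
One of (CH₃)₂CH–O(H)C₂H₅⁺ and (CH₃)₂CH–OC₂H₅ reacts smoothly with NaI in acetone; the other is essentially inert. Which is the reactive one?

(CH₃)₂CH–O(H)C₂H₅⁺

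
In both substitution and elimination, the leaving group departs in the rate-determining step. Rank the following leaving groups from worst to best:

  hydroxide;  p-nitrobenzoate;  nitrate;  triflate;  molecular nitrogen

A good leaving group is a weak base: the lower the pKₐ of its conjugate acid, the more readily it departs.
molecular nitrogen: no meaningful conjugate acid; N₂ departs as an exceptionally stable neutral molecule
triflate: pKₐ(CF₃SO₃H (triflic acid)) ≈ -14
nitrate: pKₐ(HNO₃) ≈ -1.3
p-nitrobenzoate: pKₐ(p-nitrobenzoic acid) ≈ 3.4
hydroxide: pKₐ(H₂O) ≈ 15.7
The question asks for worst first, so the sequence is read in increasing leaving-group ability.

hydroxide < p-nitrobenzoate < nitrate < triflate < molecular nitrogen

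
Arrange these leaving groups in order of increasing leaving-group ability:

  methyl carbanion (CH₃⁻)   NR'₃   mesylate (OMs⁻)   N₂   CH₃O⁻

methyl carbanion (CH₃⁻) < CH₃O⁻ < NR'₃ < mesylate (OMs⁻) < N₂

The more stable X⁻ (or X) is on its own — i.e. the weaker a base it is — the better a leaving group it makes.
N₂: no meaningful conjugate acid; N₂ departs as an exceptionally stable neutral molecule
mesylate (OMs⁻): pKₐ(CH₃SO₃H (MsOH)) ≈ -1.9 — resonance-delocalised alkanesulfonate
NR'₃: pKₐ(R'₃NH⁺) ≈ 10.7 — neutral but still a fairly strong base; Hofmann-elimination LG
CH₃O⁻: pKₐ(CH₃OH) ≈ 15.5 — strong base; alkoxides do not leave unassisted
methyl carbanion (CH₃⁻): pKₐ(CH₄) ≈ 48 — unstabilised carbanion; the worst conceivable leaving group
Reversing gives the worst-to-best order requested.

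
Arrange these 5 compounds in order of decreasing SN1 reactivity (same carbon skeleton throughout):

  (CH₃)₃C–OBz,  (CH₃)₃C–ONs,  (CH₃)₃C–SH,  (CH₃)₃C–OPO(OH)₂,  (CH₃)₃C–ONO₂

The skeletons are identical, so relative rate is governed entirely by leaving-group ability.
A good leaving group is a weak base: the lower the pKₐ of its conjugate acid, the more readily it departs.
(CH₃)₃C–ONs loses ONs⁻: pKₐ(p-O₂NC₆H₄SO₃H) ≈ -3.5
(CH₃)₃C–ONO₂ loses NO₃⁻: pKₐ(HNO₃) ≈ -1.3
(CH₃)₃C–OPO(OH)₂ loses H₂PO₄⁻: pKₐ(H₃PO₄) ≈ 2.1
(CH₃)₃C–OBz loses PhCOO⁻: pKₐ(C₆H₅COOH) ≈ 4.2
(CH₃)₃C–SH loses HS⁻: pKₐ(H₂S) ≈ 7

(CH₃)₃C–ONs > (CH₃)₃C–ONO₂ > (CH₃)₃C–OPO(OH)₂ > (CH₃)₃C–OBz > (CH₃)₃C–SH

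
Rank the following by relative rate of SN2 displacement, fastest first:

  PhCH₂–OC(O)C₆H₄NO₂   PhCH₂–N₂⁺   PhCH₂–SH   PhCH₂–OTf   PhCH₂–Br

With the same alkyl group throughout, only the leaving group differentiates the rates.
A good leaving group is a weak base: the lower the pKₐ of its conjugate acid, the more readily it departs.
PhCH₂–N₂⁺ loses N₂: no meaningful conjugate acid; N₂ departs as an exceptionally stable neutral molecule
PhCH₂–OTf loses OTf⁻: pKₐ(CF₃SO₃H (triflic acid)) ≈ -14
PhCH₂–Br loses Br⁻: pKₐ(HBr) ≈ -9
PhCH₂–OC(O)C₆H₄NO₂ loses p-O₂N–C₆H₄–COO⁻: pKₐ(p-nitrobenzoic acid) ≈ 3.4
PhCH₂–SH loses HS⁻: pKₐ(H₂S) ≈ 7

PhCH₂–N₂⁺ > PhCH₂–OTf > PhCH₂–Br > PhCH₂–OC(O)C₆H₄NO₂ > PhCH₂–SH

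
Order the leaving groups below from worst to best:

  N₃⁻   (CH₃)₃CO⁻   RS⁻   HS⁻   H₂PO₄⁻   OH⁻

(CH₃)₃CO⁻ < OH⁻ < RS⁻ < HS⁻ < N₃⁻ < H₂PO₄⁻

Rank by basicity of the departing species: weakest base leaves most easily.
H₂PO₄⁻: pKₐ(H₃PO₄) ≈ 2.1
N₃⁻: pKₐ(HN₃) ≈ 4.7 — linear, resonance-stabilised
HS⁻: pKₐ(H₂S) ≈ 7
RS⁻: pKₐ(RSH (a thiol)) ≈ 10.5
OH⁻: pKₐ(H₂O) ≈ 15.7 — strong base; essentially never leaves without prior activation
(CH₃)₃CO⁻: pKₐ(t-BuOH) ≈ 18 — bulky, strongly basic alkoxide
Reversing gives the worst-to-best order requested.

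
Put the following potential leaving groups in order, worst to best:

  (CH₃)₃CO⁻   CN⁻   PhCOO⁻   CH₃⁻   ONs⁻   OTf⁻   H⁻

CH₃⁻ < H⁻ < (CH₃)₃CO⁻ < CN⁻ < PhCOO⁻ < ONs⁻ < OTf⁻

Leaving-group ability tracks the stability of the departed species; conjugate-acid pKₐ is the usual yardstick (lower pKₐ → better LG).
OTf⁻: pKₐ(CF₃SO₃H (triflic acid)) ≈ -14 — charge spread over three oxygens and a CF₃ group; the premier leaving group in synthesis
ONs⁻: pKₐ(p-O₂NC₆H₄SO₃H) ≈ -3.5
PhCOO⁻: pKₐ(C₆H₅COOH) ≈ 4.2
CN⁻: pKₐ(HCN) ≈ 9.2 — sp carbon stabilises the charge somewhat, but still a poor LG
(CH₃)₃CO⁻: pKₐ(t-BuOH) ≈ 18 — bulky, strongly basic alkoxide
H⁻: pKₐ(H₂) ≈ 36 — extremely strong base; leaves only in special hydride-transfer contexts
CH₃⁻: pKₐ(CH₄) ≈ 48 — unstabilised carbanion; the worst conceivable leaving group
Reversing gives the worst-to-best order requested.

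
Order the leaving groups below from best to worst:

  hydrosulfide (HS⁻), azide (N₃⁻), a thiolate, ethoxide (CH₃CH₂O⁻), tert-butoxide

azide (N₃⁻) > hydrosulfide (HS⁻) > a thiolate > ethoxide (CH₃CH₂O⁻) > tert-butoxide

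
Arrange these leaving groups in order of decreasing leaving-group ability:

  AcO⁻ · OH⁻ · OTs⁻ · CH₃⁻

OTs⁻ > AcO⁻ > OH⁻ > CH₃⁻

Rank by basicity of the departing species: weakest base leaves most easily.
OTs⁻: pKₐ(p-CH₃C₆H₄SO₃H (TsOH)) ≈ -2.8 — resonance-delocalised arenesulfonate
AcO⁻: pKₐ(CH₃COOH) ≈ 4.8
OH⁻: pKₐ(H₂O) ≈ 15.7
CH₃⁻: pKₐ(CH₄) ≈ 48 — unstabilised carbanion; the worst conceivable leaving group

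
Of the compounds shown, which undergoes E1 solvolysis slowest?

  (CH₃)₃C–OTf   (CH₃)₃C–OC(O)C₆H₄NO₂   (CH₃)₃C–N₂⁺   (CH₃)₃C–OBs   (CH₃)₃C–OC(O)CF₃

(CH₃)₃C–OC(O)C₆H₄NO₂

The skeletons are identical, so relative rate is governed entirely by leaving-group ability.
The more stable X⁻ (or X) is on its own — i.e. the weaker a base it is — the better a leaving group it makes.
(CH₃)₃C–N₂⁺ loses N₂: no meaningful conjugate acid; N₂ departs as an exceptionally stable neutral molecule
(CH₃)₃C–OTf loses OTf⁻: pKₐ(CF₃SO₃H (triflic acid)) ≈ -14
(CH₃)₃C–OBs loses OBs⁻: pKₐ(p-BrC₆H₄SO₃H) ≈ -2.8
(CH₃)₃C–OC(O)CF₃ loses CF₃COO⁻: pKₐ(CF₃COOH) ≈ 0.2
(CH₃)₃C–OC(O)C₆H₄NO₂ loses p-O₂N–C₆H₄–COO⁻: pKₐ(p-nitrobenzoic acid) ≈ 3.4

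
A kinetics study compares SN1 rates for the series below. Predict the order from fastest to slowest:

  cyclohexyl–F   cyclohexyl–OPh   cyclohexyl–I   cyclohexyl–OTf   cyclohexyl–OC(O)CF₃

cyclohexyl–OTf > cyclohexyl–I > cyclohexyl–OC(O)CF₃ > cyclohexyl–F > cyclohexyl–OPh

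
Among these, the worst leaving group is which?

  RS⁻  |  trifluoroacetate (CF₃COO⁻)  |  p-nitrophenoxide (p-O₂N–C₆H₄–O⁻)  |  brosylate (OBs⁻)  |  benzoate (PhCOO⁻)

RS⁻

Rank by basicity of the departing species: weakest base leaves most easily.
brosylate (OBs⁻): pKₐ(p-BrC₆H₄SO₃H) ≈ -2.8
trifluoroacetate (CF₃COO⁻): pKₐ(CF₃COOH) ≈ 0.2
benzoate (PhCOO⁻): pKₐ(C₆H₅COOH) ≈ 4.2
p-nitrophenoxide (p-O₂N–C₆H₄–O⁻): pKₐ(p-nitrophenol) ≈ 7.2
RS⁻: pKₐ(RSH (a thiol)) ≈ 10.5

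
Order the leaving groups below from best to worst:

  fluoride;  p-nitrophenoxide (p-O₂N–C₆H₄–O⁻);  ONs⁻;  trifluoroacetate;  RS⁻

Rank by basicity of the departing species: weakest base leaves most easily.
ONs⁻: pKₐ(p-O₂NC₆H₄SO₃H) ≈ -3.5
trifluoroacetate: pKₐ(CF₃COOH) ≈ 0.2
fluoride: pKₐ(HF) ≈ 3.2
p-nitrophenoxide (p-O₂N–C₆H₄–O⁻): pKₐ(p-nitrophenol) ≈ 7.2
RS⁻: pKₐ(RSH (a thiol)) ≈ 10.5

ONs⁻ > trifluoroacetate > fluoride > p-nitrophenoxide (p-O₂N–C₆H₄–O⁻) > RS⁻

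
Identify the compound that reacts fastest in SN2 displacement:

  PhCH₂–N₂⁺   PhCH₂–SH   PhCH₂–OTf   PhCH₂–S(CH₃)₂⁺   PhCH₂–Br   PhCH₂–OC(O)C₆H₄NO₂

The skeletons are identical, so relative rate is governed entirely by leaving-group ability.
A good leaving group is a weak base: the lower the pKₐ of its conjugate acid, the more readily it departs.
PhCH₂–N₂⁺ loses N₂: no meaningful conjugate acid; N₂ departs as an exceptionally stable neutral molecule
PhCH₂–OTf loses OTf⁻: pKₐ(CF₃SO₃H (triflic acid)) ≈ -14
PhCH₂–Br loses Br⁻: pKₐ(HBr) ≈ -9
PhCH₂–S(CH₃)₂⁺ loses SR'₂: pKₐ(R'₂SH⁺) ≈ -7
PhCH₂–OC(O)C₆H₄NO₂ loses p-O₂N–C₆H₄–COO⁻: pKₐ(p-nitrobenzoic acid) ≈ 3.4
PhCH₂–SH loses HS⁻: pKₐ(H₂S) ≈ 7

PhCH₂–N₂⁺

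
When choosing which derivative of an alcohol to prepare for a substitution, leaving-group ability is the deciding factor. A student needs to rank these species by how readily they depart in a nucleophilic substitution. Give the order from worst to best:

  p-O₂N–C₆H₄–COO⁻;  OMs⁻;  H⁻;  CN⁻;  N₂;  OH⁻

H⁻ < OH⁻ < CN⁻ < p-O₂N–C₆H₄–COO⁻ < OMs⁻ < N₂

Leaving-group ability tracks the stability of the departed species; conjugate-acid pKₐ is the usual yardstick (lower pKₐ → better LG).
N₂: no meaningful conjugate acid; N₂ departs as an exceptionally stable neutral molecule
OMs⁻: pKₐ(CH₃SO₃H (MsOH)) ≈ -1.9
p-O₂N–C₆H₄–COO⁻: pKₐ(p-nitrobenzoic acid) ≈ 3.4
CN⁻: pKₐ(HCN) ≈ 9.2
OH⁻: pKₐ(H₂O) ≈ 15.7
H⁻: pKₐ(H₂) ≈ 36
Listed from poorest to best leaving group as asked.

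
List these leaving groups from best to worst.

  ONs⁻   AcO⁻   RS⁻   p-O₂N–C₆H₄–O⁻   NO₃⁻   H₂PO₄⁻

ONs⁻ > NO₃⁻ > H₂PO₄⁻ > AcO⁻ > p-O₂N–C₆H₄–O⁻ > RS⁻

ONs⁻: pKₐ(p-O₂NC₆H₄SO₃H) ≈ -3.5
NO₃⁻: pKₐ(HNO₃) ≈ -1.3
H₂PO₄⁻: pKₐ(H₃PO₄) ≈ 2.1
AcO⁻: pKₐ(CH₃COOH) ≈ 4.8
p-O₂N–C₆H₄–O⁻: pKₐ(p-nitrophenol) ≈ 7.2
RS⁻: pKₐ(RSH (a thiol)) ≈ 10.5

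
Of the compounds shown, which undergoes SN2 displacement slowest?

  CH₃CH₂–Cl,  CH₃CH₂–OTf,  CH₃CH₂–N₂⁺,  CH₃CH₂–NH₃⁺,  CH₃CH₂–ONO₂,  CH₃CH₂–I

With the same alkyl group throughout, only the leaving group differentiates the rates.
A good leaving group is a weak base: the lower the pKₐ of its conjugate acid, the more readily it departs.
CH₃CH₂–N₂⁺ loses N₂: no meaningful conjugate acid; N₂ departs as an exceptionally stable neutral molecule
CH₃CH₂–OTf loses OTf⁻: pKₐ(CF₃SO₃H (triflic acid)) ≈ -14
CH₃CH₂–I loses I⁻: pKₐ(HI) ≈ -10
CH₃CH₂–Cl loses Cl⁻: pKₐ(HCl) ≈ -7
CH₃CH₂–ONO₂ loses NO₃⁻: pKₐ(HNO₃) ≈ -1.3
CH₃CH₂–NH₃⁺ loses NH₃: pKₐ(NH₄⁺) ≈ 9.2

CH₃CH₂–NH₃⁺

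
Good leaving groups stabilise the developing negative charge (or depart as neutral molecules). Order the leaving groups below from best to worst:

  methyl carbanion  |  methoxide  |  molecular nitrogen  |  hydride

molecular nitrogen > methoxide > hydride > methyl carbanion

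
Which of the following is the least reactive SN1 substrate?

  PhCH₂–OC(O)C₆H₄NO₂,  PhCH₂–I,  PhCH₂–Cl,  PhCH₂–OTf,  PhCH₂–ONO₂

Identical carbon frameworks mean the comparison reduces to leaving-group quality.
A good leaving group is a weak base: the lower the pKₐ of its conjugate acid, the more readily it departs.
PhCH₂–OTf loses OTf⁻: pKₐ(CF₃SO₃H (triflic acid)) ≈ -14
PhCH₂–I loses I⁻: pKₐ(HI) ≈ -10
PhCH₂–Cl loses Cl⁻: pKₐ(HCl) ≈ -7
PhCH₂–ONO₂ loses NO₃⁻: pKₐ(HNO₃) ≈ -1.3
PhCH₂–OC(O)C₆H₄NO₂ loses p-O₂N–C₆H₄–COO⁻: pKₐ(p-nitrobenzoic acid) ≈ 3.4

PhCH₂–OC(O)C₆H₄NO₂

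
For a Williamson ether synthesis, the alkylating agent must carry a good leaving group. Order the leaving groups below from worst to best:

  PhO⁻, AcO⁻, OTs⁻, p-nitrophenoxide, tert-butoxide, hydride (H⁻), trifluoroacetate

OTs⁻: pKₐ(p-CH₃C₆H₄SO₃H (TsOH)) ≈ -2.8
trifluoroacetate: pKₐ(CF₃COOH) ≈ 0.2 — strongly electron-withdrawing CF₃ stabilises the carboxylate
AcO⁻: pKₐ(CH₃COOH) ≈ 4.8 — resonance-stabilised but still a weak base
p-nitrophenoxide: pKₐ(p-nitrophenol) ≈ 7.2 — nitro group delocalises the charge; the classic chromogenic LG
PhO⁻: pKₐ(C₆H₅OH (phenol)) ≈ 10
tert-butoxide: pKₐ(t-BuOH) ≈ 18
hydride (H⁻): pKₐ(H₂) ≈ 36 — extremely strong base; leaves only in special hydride-transfer contexts
The question asks for worst first, so the sequence is read in increasing leaving-group ability.

hydride (H⁻) < tert-butoxide < PhO⁻ < p-nitrophenoxide < AcO⁻ < trifluoroacetate < OTs⁻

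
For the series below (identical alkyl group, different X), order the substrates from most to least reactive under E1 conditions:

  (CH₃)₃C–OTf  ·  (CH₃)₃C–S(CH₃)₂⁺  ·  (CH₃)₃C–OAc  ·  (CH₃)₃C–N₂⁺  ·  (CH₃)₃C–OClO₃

(CH₃)₃C–N₂⁺ > (CH₃)₃C–OTf > (CH₃)₃C–OClO₃ > (CH₃)₃C–S(CH₃)₂⁺ > (CH₃)₃C–OAc

With the same alkyl group throughout, only the leaving group differentiates the rates.
Rank by basicity of the departing species: weakest base leaves most easily.
(CH₃)₃C–N₂⁺ loses N₂: no meaningful conjugate acid; N₂ departs as an exceptionally stable neutral molecule
(CH₃)₃C–OTf loses OTf⁻: pKₐ(CF₃SO₃H (triflic acid)) ≈ -14
(CH₃)₃C–OClO₃ loses ClO₄⁻: pKₐ(HClO₄) ≈ -10
(CH₃)₃C–S(CH₃)₂⁺ loses SR'₂: pKₐ(R'₂SH⁺) ≈ -7
(CH₃)₃C–OAc loses AcO⁻: pKₐ(CH₃COOH) ≈ 4.8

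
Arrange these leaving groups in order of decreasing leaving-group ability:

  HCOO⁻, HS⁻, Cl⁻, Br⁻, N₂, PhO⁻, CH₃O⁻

The more stable X⁻ (or X) is on its own — i.e. the weaker a base it is — the better a leaving group it makes.
N₂: no meaningful conjugate acid; N₂ departs as an exceptionally stable neutral molecule
Br⁻: pKₐ(HBr) ≈ -9 — weak base; good leaving group
Cl⁻: pKₐ(HCl) ≈ -7 — moderately weak base
HCOO⁻: pKₐ(HCOOH) ≈ 3.8 — resonance-stabilised carboxylate
HS⁻: pKₐ(H₂S) ≈ 7
PhO⁻: pKₐ(C₆H₅OH (phenol)) ≈ 10 — resonance into the ring helps, but still a poor LG
CH₃O⁻: pKₐ(CH₃OH) ≈ 15.5 — strong base; alkoxides do not leave unassisted

N₂ > Br⁻ > Cl⁻ > HCOO⁻ > HS⁻ > PhO⁻ > CH₃O⁻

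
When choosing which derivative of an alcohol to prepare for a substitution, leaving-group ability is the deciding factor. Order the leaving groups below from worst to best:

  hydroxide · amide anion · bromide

amide anion < hydroxide < bromide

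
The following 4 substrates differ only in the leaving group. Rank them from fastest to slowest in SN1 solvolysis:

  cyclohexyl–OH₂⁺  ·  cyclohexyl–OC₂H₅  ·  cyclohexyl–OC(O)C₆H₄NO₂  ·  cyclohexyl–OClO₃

Identical carbon frameworks mean the comparison reduces to leaving-group quality.
The more stable X⁻ (or X) is on its own — i.e. the weaker a base it is — the better a leaving group it makes.
cyclohexyl–OClO₃ loses ClO₄⁻: pKₐ(HClO₄) ≈ -10
cyclohexyl–OH₂⁺ loses H₂O: pKₐ(H₃O⁺) ≈ -1.7
cyclohexyl–OC(O)C₆H₄NO₂ loses p-O₂N–C₆H₄–COO⁻: pKₐ(p-nitrobenzoic acid) ≈ 3.4
cyclohexyl–OC₂H₅ loses CH₃CH₂O⁻: pKₐ(CH₃CH₂OH) ≈ 16

cyclohexyl–OClO₃ > cyclohexyl–OH₂⁺ > cyclohexyl–OC(O)C₆H₄NO₂ > cyclohexyl–OC₂H₅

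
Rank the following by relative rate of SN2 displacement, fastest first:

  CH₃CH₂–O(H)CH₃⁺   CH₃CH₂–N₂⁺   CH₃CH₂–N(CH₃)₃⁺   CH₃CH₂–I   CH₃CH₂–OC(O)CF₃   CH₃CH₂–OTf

CH₃CH₂–N₂⁺ > CH₃CH₂–OTf > CH₃CH₂–I > CH₃CH₂–O(H)CH₃⁺ > CH₃CH₂–OC(O)CF₃ > CH₃CH₂–N(CH₃)₃⁺

Identical carbon frameworks mean the comparison reduces to leaving-group quality.
The more stable X⁻ (or X) is on its own — i.e. the weaker a base it is — the better a leaving group it makes.
CH₃CH₂–N₂⁺ loses N₂: no meaningful conjugate acid; N₂ departs as an exceptionally stable neutral molecule
CH₃CH₂–OTf loses OTf⁻: pKₐ(CF₃SO₃H (triflic acid)) ≈ -14
CH₃CH₂–I loses I⁻: pKₐ(HI) ≈ -10
CH₃CH₂–O(H)CH₃⁺ loses R'OH: pKₐ(R'OH₂⁺) ≈ -2.4
CH₃CH₂–OC(O)CF₃ loses CF₃COO⁻: pKₐ(CF₃COOH) ≈ 0.2
CH₃CH₂–N(CH₃)₃⁺ loses NR'₃: pKₐ(R'₃NH⁺) ≈ 10.7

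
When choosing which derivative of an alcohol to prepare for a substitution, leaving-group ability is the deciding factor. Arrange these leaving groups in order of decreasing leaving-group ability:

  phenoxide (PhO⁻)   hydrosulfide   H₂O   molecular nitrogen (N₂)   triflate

molecular nitrogen (N₂) > triflate > H₂O > hydrosulfide > phenoxide (PhO⁻)

A good leaving group is a weak base: the lower the pKₐ of its conjugate acid, the more readily it departs.
molecular nitrogen (N₂): no meaningful conjugate acid; N₂ departs as an exceptionally stable neutral molecule
triflate: pKₐ(CF₃SO₃H (triflic acid)) ≈ -14 — charge spread over three oxygens and a CF₃ group; the premier leaving group in synthesis
H₂O: pKₐ(H₃O⁺) ≈ -1.7
hydrosulfide: pKₐ(H₂S) ≈ 7 — larger and more polarisable than the oxygen analogue
phenoxide (PhO⁻): pKₐ(C₆H₅OH (phenol)) ≈ 10 — resonance into the ring helps, but still a poor LG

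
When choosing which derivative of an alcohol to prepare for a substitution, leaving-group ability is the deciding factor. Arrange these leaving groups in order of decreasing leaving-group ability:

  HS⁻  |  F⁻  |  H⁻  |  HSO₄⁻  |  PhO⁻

HSO₄⁻ > F⁻ > HS⁻ > PhO⁻ > H⁻

The more stable X⁻ (or X) is on its own — i.e. the weaker a base it is — the better a leaving group it makes.
HSO₄⁻: pKₐ(H₂SO₄) ≈ -3 — conjugate base of a strong mineral acid
F⁻: pKₐ(HF) ≈ 3.2
HS⁻: pKₐ(H₂S) ≈ 7
PhO⁻: pKₐ(C₆H₅OH (phenol)) ≈ 10
H⁻: pKₐ(H₂) ≈ 36 — extremely strong base; leaves only in special hydride-transfer contexts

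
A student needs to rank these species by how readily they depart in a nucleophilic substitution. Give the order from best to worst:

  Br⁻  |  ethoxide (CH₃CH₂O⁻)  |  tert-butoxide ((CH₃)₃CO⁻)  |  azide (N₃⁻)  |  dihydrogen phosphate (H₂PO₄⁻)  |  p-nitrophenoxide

Br⁻: pKₐ(HBr) ≈ -9 — weak base; good leaving group
dihydrogen phosphate (H₂PO₄⁻): pKₐ(H₃PO₄) ≈ 2.1 — moderate base; biological leaving group after further activation
azide (N₃⁻): pKₐ(HN₃) ≈ 4.7 — linear, resonance-stabilised
p-nitrophenoxide: pKₐ(p-nitrophenol) ≈ 7.2 — nitro group delocalises the charge; the classic chromogenic LG
ethoxide (CH₃CH₂O⁻): pKₐ(CH₃CH₂OH) ≈ 16 — strong base; alkoxides do not leave unassisted
tert-butoxide ((CH₃)₃CO⁻): pKₐ(t-BuOH) ≈ 18 — bulky, strongly basic alkoxide

Br⁻ > dihydrogen phosphate (H₂PO₄⁻) > azide (N₃⁻) > p-nitrophenoxide > ethoxide (CH₃CH₂O⁻) > tert-butoxide ((CH₃)₃CO⁻)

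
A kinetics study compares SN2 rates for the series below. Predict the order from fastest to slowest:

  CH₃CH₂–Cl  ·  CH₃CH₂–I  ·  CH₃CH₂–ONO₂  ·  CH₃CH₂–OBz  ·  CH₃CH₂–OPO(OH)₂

With the same alkyl group throughout, only the leaving group differentiates the rates.
A good leaving group is a weak base: the lower the pKₐ of its conjugate acid, the more readily it departs.
CH₃CH₂–I loses I⁻: pKₐ(HI) ≈ -10
CH₃CH₂–Cl loses Cl⁻: pKₐ(HCl) ≈ -7
CH₃CH₂–ONO₂ loses NO₃⁻: pKₐ(HNO₃) ≈ -1.3
CH₃CH₂–OPO(OH)₂ loses H₂PO₄⁻: pKₐ(H₃PO₄) ≈ 2.1
CH₃CH₂–OBz loses PhCOO⁻: pKₐ(C₆H₅COOH) ≈ 4.2

CH₃CH₂–I > CH₃CH₂–Cl > CH₃CH₂–ONO₂ > CH₃CH₂–OPO(OH)₂ > CH₃CH₂–OBz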